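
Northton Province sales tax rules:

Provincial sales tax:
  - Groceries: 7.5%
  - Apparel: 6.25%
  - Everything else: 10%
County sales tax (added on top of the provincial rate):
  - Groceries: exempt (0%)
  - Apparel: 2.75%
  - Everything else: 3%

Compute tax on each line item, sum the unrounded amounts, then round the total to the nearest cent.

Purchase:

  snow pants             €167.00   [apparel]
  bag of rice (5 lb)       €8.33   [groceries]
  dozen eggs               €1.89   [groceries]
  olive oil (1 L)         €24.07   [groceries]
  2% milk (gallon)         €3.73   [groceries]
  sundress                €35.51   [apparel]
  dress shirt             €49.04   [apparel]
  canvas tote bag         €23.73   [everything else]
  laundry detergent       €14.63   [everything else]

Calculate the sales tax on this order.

Snow pants €167.00: apparel → 6.25% + 2.75% county = 9% → €15.03
Bag of rice (5 lb) €8.33: groceries → 7.5% + 0% county = 7.5% → €0.62475
Dozen eggs €1.89: groceries → 7.5% + 0% county = 7.5% → €0.14175
Olive oil (1 L) €24.07: groceries → 7.5% + 0% county = 7.5% → €1.80525
2% milk (gallon) €3.73: groceries → 7.5% + 0% county = 7.5% → €0.27975
Sundress €35.51: apparel → 6.25% + 2.75% county = 9% → €3.1959
Dress shirt €49.04: apparel → 6.25% + 2.75% county = 9% → €4.4136
Canvas tote bag €23.73: everything else → 10% + 3% county = 13% → €3.0849
Laundry detergent €14.63: everything else → 10% + 3% county = 13% → €1.9019
Unrounded tax sum = €30.4778 → €30.48

€30.48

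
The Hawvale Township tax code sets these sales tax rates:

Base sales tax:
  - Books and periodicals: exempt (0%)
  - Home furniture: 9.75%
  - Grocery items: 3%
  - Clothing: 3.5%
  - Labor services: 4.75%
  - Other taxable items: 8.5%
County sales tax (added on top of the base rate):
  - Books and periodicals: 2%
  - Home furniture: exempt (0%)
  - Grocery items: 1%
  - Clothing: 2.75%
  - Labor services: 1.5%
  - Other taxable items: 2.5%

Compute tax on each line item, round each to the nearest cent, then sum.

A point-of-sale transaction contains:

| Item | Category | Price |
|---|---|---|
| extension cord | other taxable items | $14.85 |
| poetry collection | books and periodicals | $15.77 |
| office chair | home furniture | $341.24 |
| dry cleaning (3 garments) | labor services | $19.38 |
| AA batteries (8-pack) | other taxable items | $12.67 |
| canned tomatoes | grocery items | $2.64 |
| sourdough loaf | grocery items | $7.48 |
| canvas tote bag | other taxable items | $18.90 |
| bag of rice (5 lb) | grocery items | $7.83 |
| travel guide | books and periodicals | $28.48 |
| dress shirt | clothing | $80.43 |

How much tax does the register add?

Extension cord $14.85: other taxable items → 8.5% + 2.5% county = 11% → $1.63
Poetry collection $15.77: books and periodicals → 0% + 2% county = 2% → $0.32
Office chair $341.24: home furniture → 9.75% + 0% county = 9.75% → $33.27
Dry cleaning (3 garments) $19.38: labor services → 4.75% + 1.5% county = 6.25% → $1.21
AA batteries (8-pack) $12.67: other taxable items → 8.5% + 2.5% county = 11% → $1.39
Canned tomatoes $2.64: grocery items → 3% + 1% county = 4% → $0.11
Sourdough loaf $7.48: grocery items → 3% + 1% county = 4% → $0.30
Canvas tote bag $18.90: other taxable items → 8.5% + 2.5% county = 11% → $2.08
Bag of rice (5 lb) $7.83: grocery items → 3% + 1% county = 4% → $0.31
Travel guide $28.48: books and periodicals → 0% + 2% county = 2% → $0.57
Dress shirt $80.43: clothing → 3.5% + 2.75% county = 6.25% → $5.03
Total tax = $1.63 + $0.32 + $33.27 + $1.21 + $1.39 + $0.11 + $0.30 + $2.08 + $0.31 + $0.57 + $5.03 = $46.22

$46.22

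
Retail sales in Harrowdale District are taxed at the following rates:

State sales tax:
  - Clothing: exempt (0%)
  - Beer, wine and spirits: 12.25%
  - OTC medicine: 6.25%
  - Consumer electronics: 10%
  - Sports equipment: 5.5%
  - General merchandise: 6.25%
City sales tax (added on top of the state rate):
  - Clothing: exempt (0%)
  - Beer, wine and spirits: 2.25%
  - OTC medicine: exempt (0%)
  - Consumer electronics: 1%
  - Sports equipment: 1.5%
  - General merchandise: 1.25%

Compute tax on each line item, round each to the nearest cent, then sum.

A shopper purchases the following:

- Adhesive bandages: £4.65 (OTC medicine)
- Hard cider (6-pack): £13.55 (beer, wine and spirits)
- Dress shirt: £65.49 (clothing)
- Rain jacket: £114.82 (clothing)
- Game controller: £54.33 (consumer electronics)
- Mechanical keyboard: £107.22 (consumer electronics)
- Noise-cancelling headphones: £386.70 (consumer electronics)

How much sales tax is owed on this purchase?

£62.56

Adhesive bandages £4.65: OTC medicine → 6.25% + 0% city = 6.25% → £0.29
Hard cider (6-pack) £13.55: beer, wine and spirits → 12.25% + 2.25% city = 14.5% → £1.96
Dress shirt £65.49: clothing → 0% + 0% city = 0% → £0.00
Rain jacket £114.82: clothing → 0% + 0% city = 0% → £0.00
Game controller £54.33: consumer electronics → 10% + 1% city = 11% → £5.98
Mechanical keyboard £107.22: consumer electronics → 10% + 1% city = 11% → £11.79
Noise-cancelling headphones £386.70: consumer electronics → 10% + 1% city = 11% → £42.54
Total tax = £0.29 + £1.96 + £5.98 + £11.79 + £42.54 = £62.56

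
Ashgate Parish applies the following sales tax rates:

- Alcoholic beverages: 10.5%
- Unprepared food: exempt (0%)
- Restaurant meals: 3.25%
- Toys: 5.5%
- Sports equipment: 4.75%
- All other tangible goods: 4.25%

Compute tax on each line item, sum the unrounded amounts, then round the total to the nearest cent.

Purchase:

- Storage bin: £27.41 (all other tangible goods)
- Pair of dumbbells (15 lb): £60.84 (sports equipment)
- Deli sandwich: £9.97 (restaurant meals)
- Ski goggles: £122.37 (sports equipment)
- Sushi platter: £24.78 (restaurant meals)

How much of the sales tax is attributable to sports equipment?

£8.70

Pair of dumbbells (15 lb) £60.84: sports equipment → 4.75% → £2.8899
Ski goggles £122.37: sports equipment → 4.75% → £5.812575
Tax on sports equipment: unrounded sum = £8.702475 → £8.70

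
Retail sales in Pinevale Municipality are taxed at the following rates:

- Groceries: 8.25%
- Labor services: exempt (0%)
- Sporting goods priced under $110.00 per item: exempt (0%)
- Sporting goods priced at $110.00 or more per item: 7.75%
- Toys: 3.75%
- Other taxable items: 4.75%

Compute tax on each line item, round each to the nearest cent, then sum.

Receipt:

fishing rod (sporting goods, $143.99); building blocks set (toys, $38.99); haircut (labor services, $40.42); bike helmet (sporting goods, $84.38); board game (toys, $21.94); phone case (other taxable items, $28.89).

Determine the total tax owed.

$14.81

Fishing rod $143.99: sporting goods, $110.00 or more → 7.75% → $11.16
Building blocks set $38.99: toys → 3.75% → $1.46
Haircut $40.42: labor services → 0% → $0.00
Bike helmet $84.38: sporting goods, under $110.00 → 0% → $0.00
Board game $21.94: toys → 3.75% → $0.82
Phone case $28.89: other taxable items → 4.75% → $1.37
Total tax = $11.16 + $1.46 + $0.82 + $1.37 = $14.81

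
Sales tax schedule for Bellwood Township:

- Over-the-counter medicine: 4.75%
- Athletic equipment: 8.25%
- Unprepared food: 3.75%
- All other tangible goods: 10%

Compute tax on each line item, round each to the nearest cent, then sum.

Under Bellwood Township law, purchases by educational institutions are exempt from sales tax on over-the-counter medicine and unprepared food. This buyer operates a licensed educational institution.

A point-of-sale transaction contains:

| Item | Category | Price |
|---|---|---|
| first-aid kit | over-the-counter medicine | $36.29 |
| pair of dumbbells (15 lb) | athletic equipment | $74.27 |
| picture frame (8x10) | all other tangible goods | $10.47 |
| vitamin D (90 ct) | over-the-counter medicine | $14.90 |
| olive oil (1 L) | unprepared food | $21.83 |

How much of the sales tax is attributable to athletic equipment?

$6.13

Pair of dumbbells (15 lb) $74.27: athletic equipment → 8.25% → $6.13
Tax on athletic equipment = $6.13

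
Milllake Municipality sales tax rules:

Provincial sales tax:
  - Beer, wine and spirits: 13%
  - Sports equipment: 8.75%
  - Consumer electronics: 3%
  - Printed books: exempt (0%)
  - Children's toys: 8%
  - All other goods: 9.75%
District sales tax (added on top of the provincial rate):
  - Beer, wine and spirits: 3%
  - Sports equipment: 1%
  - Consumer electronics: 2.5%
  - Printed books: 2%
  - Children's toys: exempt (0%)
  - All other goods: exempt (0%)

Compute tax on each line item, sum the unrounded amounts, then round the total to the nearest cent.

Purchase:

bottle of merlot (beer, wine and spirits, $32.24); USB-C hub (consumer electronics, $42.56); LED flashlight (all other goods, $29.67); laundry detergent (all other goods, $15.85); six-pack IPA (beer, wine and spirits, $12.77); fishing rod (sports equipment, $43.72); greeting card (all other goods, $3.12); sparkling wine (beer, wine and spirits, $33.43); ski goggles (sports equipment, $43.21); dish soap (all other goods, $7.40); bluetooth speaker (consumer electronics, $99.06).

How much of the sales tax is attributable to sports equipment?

Fishing rod $43.72: sports equipment → 8.75% + 1% district = 9.75% → $4.2627
Ski goggles $43.21: sports equipment → 8.75% + 1% district = 9.75% → $4.212975
Tax on sports equipment: unrounded sum = $8.475675 → $8.48

$8.48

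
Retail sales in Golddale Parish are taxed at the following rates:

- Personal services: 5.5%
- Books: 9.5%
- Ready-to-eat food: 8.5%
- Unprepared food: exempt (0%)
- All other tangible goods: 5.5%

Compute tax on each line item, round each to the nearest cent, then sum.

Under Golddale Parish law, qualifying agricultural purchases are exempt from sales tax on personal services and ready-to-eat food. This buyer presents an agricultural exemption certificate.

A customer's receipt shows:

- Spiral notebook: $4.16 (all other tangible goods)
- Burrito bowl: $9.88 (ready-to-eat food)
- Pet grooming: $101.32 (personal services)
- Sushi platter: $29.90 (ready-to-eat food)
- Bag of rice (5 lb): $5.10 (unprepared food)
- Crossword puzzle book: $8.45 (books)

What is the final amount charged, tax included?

Spiral notebook $4.16: all other tangible goods → 5.5% → $0.23
Burrito bowl $9.88: ready-to-eat food, buyer-exempt → 0% → $0.00
Pet grooming $101.32: personal services, buyer-exempt → 0% → $0.00
Sushi platter $29.90: ready-to-eat food, buyer-exempt → 0% → $0.00
Bag of rice (5 lb) $5.10: unprepared food → 0% → $0.00
Crossword puzzle book $8.45: books → 9.5% → $0.80
Subtotal = $158.81; tax = $1.03; total due = $159.84

$159.84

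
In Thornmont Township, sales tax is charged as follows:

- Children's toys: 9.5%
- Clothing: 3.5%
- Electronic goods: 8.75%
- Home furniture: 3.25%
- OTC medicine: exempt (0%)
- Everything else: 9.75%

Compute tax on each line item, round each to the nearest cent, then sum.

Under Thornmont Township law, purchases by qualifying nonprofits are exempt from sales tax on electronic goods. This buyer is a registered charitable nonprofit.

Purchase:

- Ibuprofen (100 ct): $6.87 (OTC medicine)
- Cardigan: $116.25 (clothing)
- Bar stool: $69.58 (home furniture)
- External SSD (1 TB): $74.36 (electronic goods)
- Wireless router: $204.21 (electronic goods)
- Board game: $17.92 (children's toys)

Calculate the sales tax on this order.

$8.03

Ibuprofen (100 ct) $6.87: OTC medicine → 0% → $0.00
Cardigan $116.25: clothing → 3.5% → $4.07
Bar stool $69.58: home furniture → 3.25% → $2.26
External SSD (1 TB) $74.36: electronic goods, buyer-exempt → 0% → $0.00
Wireless router $204.21: electronic goods, buyer-exempt → 0% → $0.00
Board game $17.92: children's toys → 9.5% → $1.70
Total tax = $4.07 + $2.26 + $1.70 = $8.03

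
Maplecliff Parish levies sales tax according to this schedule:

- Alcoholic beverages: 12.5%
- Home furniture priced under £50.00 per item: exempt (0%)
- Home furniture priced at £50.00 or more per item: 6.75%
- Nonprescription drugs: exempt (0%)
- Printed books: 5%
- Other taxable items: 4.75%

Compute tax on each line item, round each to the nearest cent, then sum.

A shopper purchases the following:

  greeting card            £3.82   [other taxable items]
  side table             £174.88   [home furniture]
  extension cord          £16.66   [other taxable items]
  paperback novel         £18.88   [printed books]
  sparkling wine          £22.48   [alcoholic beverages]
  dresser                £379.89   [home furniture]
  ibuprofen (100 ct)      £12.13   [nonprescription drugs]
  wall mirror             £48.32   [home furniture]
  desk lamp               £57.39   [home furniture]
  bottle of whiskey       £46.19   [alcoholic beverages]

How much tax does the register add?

Greeting card £3.82: other taxable items → 4.75% → £0.18
Side table £174.88: home furniture, £50.00 or more → 6.75% → £11.80
Extension cord £16.66: other taxable items → 4.75% → £0.79
Paperback novel £18.88: printed books → 5% → £0.94
Sparkling wine £22.48: alcoholic beverages → 12.5% → £2.81
Dresser £379.89: home furniture, £50.00 or more → 6.75% → £25.64
Ibuprofen (100 ct) £12.13: nonprescription drugs → 0% → £0.00
Wall mirror £48.32: home furniture, under £50.00 → 0% → £0.00
Desk lamp £57.39: home furniture, £50.00 or more → 6.75% → £3.87
Bottle of whiskey £46.19: alcoholic beverages → 12.5% → £5.77
Total tax = £0.18 + £11.80 + £0.79 + £0.94 + £2.81 + £25.64 + £3.87 + £5.77 = £51.80

£51.80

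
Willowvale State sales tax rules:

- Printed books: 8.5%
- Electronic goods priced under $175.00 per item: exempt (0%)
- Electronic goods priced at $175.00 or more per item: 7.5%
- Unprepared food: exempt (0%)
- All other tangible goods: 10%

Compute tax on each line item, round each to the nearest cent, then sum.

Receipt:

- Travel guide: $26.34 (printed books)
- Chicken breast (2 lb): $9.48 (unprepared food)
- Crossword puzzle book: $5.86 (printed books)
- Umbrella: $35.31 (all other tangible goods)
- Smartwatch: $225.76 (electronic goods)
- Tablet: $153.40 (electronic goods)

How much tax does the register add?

$23.20

Travel guide $26.34: printed books → 8.5% → $2.24
Chicken breast (2 lb) $9.48: unprepared food → 0% → $0.00
Crossword puzzle book $5.86: printed books → 8.5% → $0.50
Umbrella $35.31: all other tangible goods → 10% → $3.53
Smartwatch $225.76: electronic goods, $175.00 or more → 7.5% → $16.93
Tablet $153.40: electronic goods, under $175.00 → 0% → $0.00
Total tax = $2.24 + $0.50 + $3.53 + $16.93 = $23.20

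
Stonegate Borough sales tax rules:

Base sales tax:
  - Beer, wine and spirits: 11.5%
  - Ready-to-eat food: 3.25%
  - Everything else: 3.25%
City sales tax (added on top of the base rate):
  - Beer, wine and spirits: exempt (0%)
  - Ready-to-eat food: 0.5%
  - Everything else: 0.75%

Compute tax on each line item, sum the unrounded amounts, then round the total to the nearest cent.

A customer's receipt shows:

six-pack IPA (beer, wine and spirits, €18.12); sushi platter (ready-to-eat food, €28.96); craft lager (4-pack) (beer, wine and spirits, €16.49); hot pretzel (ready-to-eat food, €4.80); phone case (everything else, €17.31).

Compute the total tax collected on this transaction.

€5.94

Six-pack IPA €18.12: beer, wine and spirits → 11.5% + 0% city = 11.5% → €2.0838
Sushi platter €28.96: ready-to-eat food → 3.25% + 0.5% city = 3.75% → €1.086
Craft lager (4-pack) €16.49: beer, wine and spirits → 11.5% + 0% city = 11.5% → €1.89635
Hot pretzel €4.80: ready-to-eat food → 3.25% + 0.5% city = 3.75% → €0.18
Phone case €17.31: everything else → 3.25% + 0.75% city = 4% → €0.6924
Unrounded tax sum = €5.93855 → €5.94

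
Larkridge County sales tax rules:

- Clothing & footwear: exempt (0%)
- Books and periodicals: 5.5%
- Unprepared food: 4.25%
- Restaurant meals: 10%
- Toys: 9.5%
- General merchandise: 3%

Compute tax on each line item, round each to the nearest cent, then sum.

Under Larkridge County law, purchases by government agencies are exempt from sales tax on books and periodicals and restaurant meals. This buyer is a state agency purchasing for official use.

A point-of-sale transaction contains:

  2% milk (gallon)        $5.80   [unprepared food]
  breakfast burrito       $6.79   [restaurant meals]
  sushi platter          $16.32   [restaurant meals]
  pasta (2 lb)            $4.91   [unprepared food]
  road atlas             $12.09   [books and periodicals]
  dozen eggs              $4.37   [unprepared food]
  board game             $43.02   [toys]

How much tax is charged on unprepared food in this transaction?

$0.65

2% milk (gallon) $5.80: unprepared food → 4.25% → $0.25
Pasta (2 lb) $4.91: unprepared food → 4.25% → $0.21
Dozen eggs $4.37: unprepared food → 4.25% → $0.19
Tax on unprepared food = $0.25 + $0.21 + $0.19 = $0.65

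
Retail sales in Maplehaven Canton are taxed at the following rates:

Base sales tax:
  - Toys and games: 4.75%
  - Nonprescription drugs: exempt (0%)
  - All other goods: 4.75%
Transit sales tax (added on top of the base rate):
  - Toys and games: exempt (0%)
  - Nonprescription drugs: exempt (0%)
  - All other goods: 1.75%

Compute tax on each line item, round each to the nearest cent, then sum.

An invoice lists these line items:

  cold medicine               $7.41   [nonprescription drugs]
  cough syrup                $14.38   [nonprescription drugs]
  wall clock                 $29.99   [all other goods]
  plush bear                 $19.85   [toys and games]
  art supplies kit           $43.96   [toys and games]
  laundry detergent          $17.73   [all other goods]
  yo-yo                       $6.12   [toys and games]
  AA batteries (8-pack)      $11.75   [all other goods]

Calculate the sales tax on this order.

Cold medicine $7.41: nonprescription drugs → 0% + 0% transit = 0% → $0.00
Cough syrup $14.38: nonprescription drugs → 0% + 0% transit = 0% → $0.00
Wall clock $29.99: all other goods → 4.75% + 1.75% transit = 6.5% → $1.95
Plush bear $19.85: toys and games → 4.75% + 0% transit = 4.75% → $0.94
Art supplies kit $43.96: toys and games → 4.75% + 0% transit = 4.75% → $2.09
Laundry detergent $17.73: all other goods → 4.75% + 1.75% transit = 6.5% → $1.15
Yo-yo $6.12: toys and games → 4.75% + 0% transit = 4.75% → $0.29
AA batteries (8-pack) $11.75: all other goods → 4.75% + 1.75% transit = 6.5% → $0.76
Total tax = $1.95 + $0.94 + $2.09 + $1.15 + $0.29 + $0.76 = $7.18

$7.18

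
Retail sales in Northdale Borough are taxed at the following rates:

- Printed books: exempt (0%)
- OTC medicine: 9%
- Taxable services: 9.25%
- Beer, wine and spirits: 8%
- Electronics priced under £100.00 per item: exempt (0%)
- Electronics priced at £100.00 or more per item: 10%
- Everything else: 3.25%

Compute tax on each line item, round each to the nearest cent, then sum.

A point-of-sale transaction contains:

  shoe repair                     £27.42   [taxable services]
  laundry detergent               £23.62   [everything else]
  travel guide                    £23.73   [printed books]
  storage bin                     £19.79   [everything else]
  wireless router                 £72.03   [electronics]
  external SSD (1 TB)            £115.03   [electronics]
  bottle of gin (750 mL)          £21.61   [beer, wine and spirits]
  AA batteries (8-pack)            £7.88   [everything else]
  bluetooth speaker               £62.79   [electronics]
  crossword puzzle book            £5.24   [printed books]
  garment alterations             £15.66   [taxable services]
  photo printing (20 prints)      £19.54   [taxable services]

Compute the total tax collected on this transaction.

£20.70

Shoe repair £27.42: taxable services → 9.25% → £2.54
Laundry detergent £23.62: everything else → 3.25% → £0.77
Travel guide £23.73: printed books → 0% → £0.00
Storage bin £19.79: everything else → 3.25% → £0.64
Wireless router £72.03: electronics, under £100.00 → 0% → £0.00
External SSD (1 TB) £115.03: electronics, £100.00 or more → 10% → £11.50
Bottle of gin (750 mL) £21.61: beer, wine and spirits → 8% → £1.73
AA batteries (8-pack) £7.88: everything else → 3.25% → £0.26
Bluetooth speaker £62.79: electronics, under £100.00 → 0% → £0.00
Crossword puzzle book £5.24: printed books → 0% → £0.00
Garment alterations £15.66: taxable services → 9.25% → £1.45
Photo printing (20 prints) £19.54: taxable services → 9.25% → £1.81
Total tax = £2.54 + £0.77 + £0.64 + £11.50 + £1.73 + £0.26 + £1.45 + £1.81 = £20.70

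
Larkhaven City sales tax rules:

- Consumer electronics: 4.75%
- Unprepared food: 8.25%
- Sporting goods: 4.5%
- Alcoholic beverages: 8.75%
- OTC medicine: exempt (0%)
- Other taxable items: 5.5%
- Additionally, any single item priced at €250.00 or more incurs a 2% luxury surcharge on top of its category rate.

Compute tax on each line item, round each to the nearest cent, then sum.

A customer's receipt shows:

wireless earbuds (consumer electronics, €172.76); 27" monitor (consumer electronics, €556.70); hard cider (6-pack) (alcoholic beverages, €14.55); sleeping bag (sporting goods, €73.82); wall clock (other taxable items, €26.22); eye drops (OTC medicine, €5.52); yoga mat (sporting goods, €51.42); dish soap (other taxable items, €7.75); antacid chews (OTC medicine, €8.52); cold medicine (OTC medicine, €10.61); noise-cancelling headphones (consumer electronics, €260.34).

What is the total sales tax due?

€72.13

Wireless earbuds €172.76: consumer electronics → 4.75% → €8.21
27" monitor €556.70: consumer electronics → 4.75% + 2% surcharge = 6.75% → €37.58
Hard cider (6-pack) €14.55: alcoholic beverages → 8.75% → €1.27
Sleeping bag €73.82: sporting goods → 4.5% → €3.32
Wall clock €26.22: other taxable items → 5.5% → €1.44
Eye drops €5.52: OTC medicine → 0% → €0.00
Yoga mat €51.42: sporting goods → 4.5% → €2.31
Dish soap €7.75: other taxable items → 5.5% → €0.43
Antacid chews €8.52: OTC medicine → 0% → €0.00
Cold medicine €10.61: OTC medicine → 0% → €0.00
Noise-cancelling headphones €260.34: consumer electronics → 4.75% + 2% surcharge = 6.75% → €17.57
Total tax = €8.21 + €37.58 + €1.27 + €3.32 + €1.44 + €2.31 + €0.43 + €17.57 = €72.13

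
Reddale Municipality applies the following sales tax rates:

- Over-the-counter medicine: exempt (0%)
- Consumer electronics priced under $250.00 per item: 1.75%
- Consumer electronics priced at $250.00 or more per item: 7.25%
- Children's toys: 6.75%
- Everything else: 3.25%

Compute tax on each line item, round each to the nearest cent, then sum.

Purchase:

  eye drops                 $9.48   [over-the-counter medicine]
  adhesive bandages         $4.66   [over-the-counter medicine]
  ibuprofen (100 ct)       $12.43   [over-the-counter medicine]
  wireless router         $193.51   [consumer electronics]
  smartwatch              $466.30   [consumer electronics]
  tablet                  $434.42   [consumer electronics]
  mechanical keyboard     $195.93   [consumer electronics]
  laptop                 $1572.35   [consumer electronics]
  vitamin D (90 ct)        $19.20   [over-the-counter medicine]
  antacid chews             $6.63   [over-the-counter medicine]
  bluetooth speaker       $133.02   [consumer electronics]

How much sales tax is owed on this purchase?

Eye drops $9.48: over-the-counter medicine → 0% → $0.00
Adhesive bandages $4.66: over-the-counter medicine → 0% → $0.00
Ibuprofen (100 ct) $12.43: over-the-counter medicine → 0% → $0.00
Wireless router $193.51: consumer electronics, under $250.00 → 1.75% → $3.39
Smartwatch $466.30: consumer electronics, $250.00 or more → 7.25% → $33.81
Tablet $434.42: consumer electronics, $250.00 or more → 7.25% → $31.50
Mechanical keyboard $195.93: consumer electronics, under $250.00 → 1.75% → $3.43
Laptop $1572.35: consumer electronics, $250.00 or more → 7.25% → $114.00
Vitamin D (90 ct) $19.20: over-the-counter medicine → 0% → $0.00
Antacid chews $6.63: over-the-counter medicine → 0% → $0.00
Bluetooth speaker $133.02: consumer electronics, under $250.00 → 1.75% → $2.33
Total tax = $3.39 + $33.81 + $31.50 + $3.43 + $114.00 + $2.33 = $188.46

$188.46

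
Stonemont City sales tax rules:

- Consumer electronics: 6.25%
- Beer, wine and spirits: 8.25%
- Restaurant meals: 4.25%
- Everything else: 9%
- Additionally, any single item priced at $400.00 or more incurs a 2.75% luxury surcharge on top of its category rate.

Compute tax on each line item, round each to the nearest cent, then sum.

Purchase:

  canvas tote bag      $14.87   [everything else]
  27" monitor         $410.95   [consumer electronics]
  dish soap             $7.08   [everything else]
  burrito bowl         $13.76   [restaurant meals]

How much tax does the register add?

Canvas tote bag $14.87: everything else → 9% → $1.34
27" monitor $410.95: consumer electronics → 6.25% + 2.75% surcharge = 9% → $36.99
Dish soap $7.08: everything else → 9% → $0.64
Burrito bowl $13.76: restaurant meals → 4.25% → $0.58
Total tax = $1.34 + $36.99 + $0.64 + $0.58 = $39.55

$39.55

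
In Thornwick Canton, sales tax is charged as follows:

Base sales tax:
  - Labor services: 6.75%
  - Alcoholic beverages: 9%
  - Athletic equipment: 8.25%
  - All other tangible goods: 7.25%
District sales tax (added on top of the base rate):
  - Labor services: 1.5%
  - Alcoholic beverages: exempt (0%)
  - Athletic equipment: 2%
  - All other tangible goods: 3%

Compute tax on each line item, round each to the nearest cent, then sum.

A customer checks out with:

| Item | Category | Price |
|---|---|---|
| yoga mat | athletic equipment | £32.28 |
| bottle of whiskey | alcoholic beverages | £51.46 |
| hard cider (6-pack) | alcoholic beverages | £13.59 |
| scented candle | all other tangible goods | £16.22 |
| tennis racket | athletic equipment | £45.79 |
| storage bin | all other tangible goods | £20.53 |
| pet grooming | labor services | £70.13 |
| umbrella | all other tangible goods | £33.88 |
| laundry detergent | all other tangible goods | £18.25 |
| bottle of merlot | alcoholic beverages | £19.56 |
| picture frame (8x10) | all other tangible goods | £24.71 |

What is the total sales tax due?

£33.03

Yoga mat £32.28: athletic equipment → 8.25% + 2% district = 10.25% → £3.31
Bottle of whiskey £51.46: alcoholic beverages → 9% + 0% district = 9% → £4.63
Hard cider (6-pack) £13.59: alcoholic beverages → 9% + 0% district = 9% → £1.22
Scented candle £16.22: all other tangible goods → 7.25% + 3% district = 10.25% → £1.66
Tennis racket £45.79: athletic equipment → 8.25% + 2% district = 10.25% → £4.69
Storage bin £20.53: all other tangible goods → 7.25% + 3% district = 10.25% → £2.10
Pet grooming £70.13: labor services → 6.75% + 1.5% district = 8.25% → £5.79
Umbrella £33.88: all other tangible goods → 7.25% + 3% district = 10.25% → £3.47
Laundry detergent £18.25: all other tangible goods → 7.25% + 3% district = 10.25% → £1.87
Bottle of merlot £19.56: alcoholic beverages → 9% + 0% district = 9% → £1.76
Picture frame (8x10) £24.71: all other tangible goods → 7.25% + 3% district = 10.25% → £2.53
Total tax = £3.31 + £4.63 + £1.22 + £1.66 + £4.69 + £2.10 + £5.79 + £3.47 + £1.87 + £1.76 + £2.53 = £33.03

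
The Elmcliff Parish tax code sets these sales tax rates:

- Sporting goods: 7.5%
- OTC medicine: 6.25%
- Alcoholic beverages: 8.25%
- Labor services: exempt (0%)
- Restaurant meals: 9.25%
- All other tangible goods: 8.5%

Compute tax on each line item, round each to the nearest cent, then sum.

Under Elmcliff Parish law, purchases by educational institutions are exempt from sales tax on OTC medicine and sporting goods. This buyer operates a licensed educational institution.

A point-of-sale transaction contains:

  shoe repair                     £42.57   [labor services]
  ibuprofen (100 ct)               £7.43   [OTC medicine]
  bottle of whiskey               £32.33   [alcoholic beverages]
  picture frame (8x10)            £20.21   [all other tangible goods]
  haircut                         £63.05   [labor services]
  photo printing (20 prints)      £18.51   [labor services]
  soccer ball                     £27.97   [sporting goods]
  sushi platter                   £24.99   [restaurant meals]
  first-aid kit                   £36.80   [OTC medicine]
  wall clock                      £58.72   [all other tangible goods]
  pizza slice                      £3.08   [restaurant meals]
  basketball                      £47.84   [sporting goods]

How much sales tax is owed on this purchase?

Shoe repair £42.57: labor services → 0% → £0.00
Ibuprofen (100 ct) £7.43: OTC medicine, buyer-exempt → 0% → £0.00
Bottle of whiskey £32.33: alcoholic beverages → 8.25% → £2.67
Picture frame (8x10) £20.21: all other tangible goods → 8.5% → £1.72
Haircut £63.05: labor services → 0% → £0.00
Photo printing (20 prints) £18.51: labor services → 0% → £0.00
Soccer ball £27.97: sporting goods, buyer-exempt → 0% → £0.00
Sushi platter £24.99: restaurant meals → 9.25% → £2.31
First-aid kit £36.80: OTC medicine, buyer-exempt → 0% → £0.00
Wall clock £58.72: all other tangible goods → 8.5% → £4.99
Pizza slice £3.08: restaurant meals → 9.25% → £0.28
Basketball £47.84: sporting goods, buyer-exempt → 0% → £0.00
Total tax = £2.67 + £1.72 + £2.31 + £4.99 + £0.28 = £11.97

£11.97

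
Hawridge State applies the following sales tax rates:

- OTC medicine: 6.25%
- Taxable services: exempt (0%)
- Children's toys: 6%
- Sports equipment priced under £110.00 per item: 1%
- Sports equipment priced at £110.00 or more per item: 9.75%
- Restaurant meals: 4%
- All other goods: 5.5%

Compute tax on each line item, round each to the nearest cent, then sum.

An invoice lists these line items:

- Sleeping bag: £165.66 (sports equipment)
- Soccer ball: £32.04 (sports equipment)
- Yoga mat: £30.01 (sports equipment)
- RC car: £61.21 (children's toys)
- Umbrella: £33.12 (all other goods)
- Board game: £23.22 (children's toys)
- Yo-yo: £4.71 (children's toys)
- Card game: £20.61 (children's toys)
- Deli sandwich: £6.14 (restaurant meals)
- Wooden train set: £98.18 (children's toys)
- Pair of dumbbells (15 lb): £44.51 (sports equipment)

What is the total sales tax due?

£31.76

Sleeping bag £165.66: sports equipment, £110.00 or more → 9.75% → £16.15
Soccer ball £32.04: sports equipment, under £110.00 → 1% → £0.32
Yoga mat £30.01: sports equipment, under £110.00 → 1% → £0.30
RC car £61.21: children's toys → 6% → £3.67
Umbrella £33.12: all other goods → 5.5% → £1.82
Board game £23.22: children's toys → 6% → £1.39
Yo-yo £4.71: children's toys → 6% → £0.28
Card game £20.61: children's toys → 6% → £1.24
Deli sandwich £6.14: restaurant meals → 4% → £0.25
Wooden train set £98.18: children's toys → 6% → £5.89
Pair of dumbbells (15 lb) £44.51: sports equipment, under £110.00 → 1% → £0.45
Total tax = £16.15 + £0.32 + £0.30 + £3.67 + £1.82 + £1.39 + £0.28 + £1.24 + £0.25 + £5.89 + £0.45 = £31.76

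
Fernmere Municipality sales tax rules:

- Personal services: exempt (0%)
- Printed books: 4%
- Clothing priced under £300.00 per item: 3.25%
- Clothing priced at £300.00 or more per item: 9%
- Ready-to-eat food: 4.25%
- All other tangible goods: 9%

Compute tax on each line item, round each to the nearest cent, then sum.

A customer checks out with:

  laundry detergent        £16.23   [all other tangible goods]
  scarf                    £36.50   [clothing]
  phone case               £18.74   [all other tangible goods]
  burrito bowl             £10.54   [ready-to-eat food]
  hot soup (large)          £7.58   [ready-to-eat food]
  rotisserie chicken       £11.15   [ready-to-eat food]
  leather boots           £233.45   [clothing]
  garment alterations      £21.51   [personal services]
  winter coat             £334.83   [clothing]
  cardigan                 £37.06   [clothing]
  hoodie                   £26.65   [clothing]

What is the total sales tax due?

Laundry detergent £16.23: all other tangible goods → 9% → £1.46
Scarf £36.50: clothing, under £300.00 → 3.25% → £1.19
Phone case £18.74: all other tangible goods → 9% → £1.69
Burrito bowl £10.54: ready-to-eat food → 4.25% → £0.45
Hot soup (large) £7.58: ready-to-eat food → 4.25% → £0.32
Rotisserie chicken £11.15: ready-to-eat food → 4.25% → £0.47
Leather boots £233.45: clothing, under £300.00 → 3.25% → £7.59
Garment alterations £21.51: personal services → 0% → £0.00
Winter coat £334.83: clothing, £300.00 or more → 9% → £30.13
Cardigan £37.06: clothing, under £300.00 → 3.25% → £1.20
Hoodie £26.65: clothing, under £300.00 → 3.25% → £0.87
Total tax = £1.46 + £1.19 + £1.69 + £0.45 + £0.32 + £0.47 + £7.59 + £30.13 + £1.20 + £0.87 = £45.37

£45.37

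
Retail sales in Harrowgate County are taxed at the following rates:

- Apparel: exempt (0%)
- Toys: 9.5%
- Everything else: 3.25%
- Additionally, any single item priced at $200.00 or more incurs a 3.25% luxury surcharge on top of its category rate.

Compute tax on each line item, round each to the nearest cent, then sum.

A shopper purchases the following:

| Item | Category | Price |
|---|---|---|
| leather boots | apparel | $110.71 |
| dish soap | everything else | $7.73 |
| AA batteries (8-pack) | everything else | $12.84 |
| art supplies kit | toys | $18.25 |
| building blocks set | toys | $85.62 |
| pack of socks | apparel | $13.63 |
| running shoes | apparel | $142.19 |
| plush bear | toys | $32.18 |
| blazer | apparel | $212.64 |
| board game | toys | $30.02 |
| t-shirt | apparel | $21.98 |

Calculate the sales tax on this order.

$23.35

Leather boots $110.71: apparel → 0% → $0.00
Dish soap $7.73: everything else → 3.25% → $0.25
AA batteries (8-pack) $12.84: everything else → 3.25% → $0.42
Art supplies kit $18.25: toys → 9.5% → $1.73
Building blocks set $85.62: toys → 9.5% → $8.13
Pack of socks $13.63: apparel → 0% → $0.00
Running shoes $142.19: apparel → 0% → $0.00
Plush bear $32.18: toys → 9.5% → $3.06
Blazer $212.64: apparel → 0% + 3.25% surcharge = 3.25% → $6.91
Board game $30.02: toys → 9.5% → $2.85
T-shirt $21.98: apparel → 0% → $0.00
Total tax = $0.25 + $0.42 + $1.73 + $8.13 + $3.06 + $6.91 + $2.85 = $23.35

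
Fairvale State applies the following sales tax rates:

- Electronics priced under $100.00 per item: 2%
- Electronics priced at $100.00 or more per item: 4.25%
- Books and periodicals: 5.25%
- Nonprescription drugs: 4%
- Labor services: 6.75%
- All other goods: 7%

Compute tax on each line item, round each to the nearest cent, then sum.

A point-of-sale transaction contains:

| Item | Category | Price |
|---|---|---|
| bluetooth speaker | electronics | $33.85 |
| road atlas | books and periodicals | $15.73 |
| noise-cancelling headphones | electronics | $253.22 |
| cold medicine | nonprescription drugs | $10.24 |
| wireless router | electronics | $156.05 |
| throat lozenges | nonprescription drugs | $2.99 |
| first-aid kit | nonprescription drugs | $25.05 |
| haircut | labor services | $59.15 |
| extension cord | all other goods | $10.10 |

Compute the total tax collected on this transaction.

Bluetooth speaker $33.85: electronics, under $100.00 → 2% → $0.68
Road atlas $15.73: books and periodicals → 5.25% → $0.83
Noise-cancelling headphones $253.22: electronics, $100.00 or more → 4.25% → $10.76
Cold medicine $10.24: nonprescription drugs → 4% → $0.41
Wireless router $156.05: electronics, $100.00 or more → 4.25% → $6.63
Throat lozenges $2.99: nonprescription drugs → 4% → $0.12
First-aid kit $25.05: nonprescription drugs → 4% → $1.00
Haircut $59.15: labor services → 6.75% → $3.99
Extension cord $10.10: all other goods → 7% → $0.71
Total tax = $0.68 + $0.83 + $10.76 + $0.41 + $6.63 + $0.12 + $1.00 + $3.99 + $0.71 = $25.13

$25.13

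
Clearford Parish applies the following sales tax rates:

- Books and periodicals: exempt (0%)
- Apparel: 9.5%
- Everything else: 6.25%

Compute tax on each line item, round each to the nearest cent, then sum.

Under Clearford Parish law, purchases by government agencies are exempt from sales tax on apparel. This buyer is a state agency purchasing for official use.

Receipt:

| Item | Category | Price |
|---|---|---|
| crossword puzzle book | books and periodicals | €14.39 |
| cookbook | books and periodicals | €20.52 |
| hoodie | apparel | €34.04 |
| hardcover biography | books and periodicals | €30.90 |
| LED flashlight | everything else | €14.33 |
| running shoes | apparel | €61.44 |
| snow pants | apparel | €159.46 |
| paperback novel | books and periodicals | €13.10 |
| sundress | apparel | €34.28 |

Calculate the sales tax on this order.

Crossword puzzle book €14.39: books and periodicals → 0% → €0.00
Cookbook €20.52: books and periodicals → 0% → €0.00
Hoodie €34.04: apparel, buyer-exempt → 0% → €0.00
Hardcover biography €30.90: books and periodicals → 0% → €0.00
LED flashlight €14.33: everything else → 6.25% → €0.90
Running shoes €61.44: apparel, buyer-exempt → 0% → €0.00
Snow pants €159.46: apparel, buyer-exempt → 0% → €0.00
Paperback novel €13.10: books and periodicals → 0% → €0.00
Sundress €34.28: apparel, buyer-exempt → 0% → €0.00
Total tax = €0.90

€0.90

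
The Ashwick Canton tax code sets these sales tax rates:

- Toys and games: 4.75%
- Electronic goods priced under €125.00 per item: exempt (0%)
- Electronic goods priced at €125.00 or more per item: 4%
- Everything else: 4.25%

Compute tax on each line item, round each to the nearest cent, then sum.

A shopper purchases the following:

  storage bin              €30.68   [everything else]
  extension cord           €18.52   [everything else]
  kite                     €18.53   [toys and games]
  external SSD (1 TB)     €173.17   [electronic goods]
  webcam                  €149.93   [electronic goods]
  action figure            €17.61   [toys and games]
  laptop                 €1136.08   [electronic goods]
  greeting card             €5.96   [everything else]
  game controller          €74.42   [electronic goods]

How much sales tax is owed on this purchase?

Storage bin €30.68: everything else → 4.25% → €1.30
Extension cord €18.52: everything else → 4.25% → €0.79
Kite €18.53: toys and games → 4.75% → €0.88
External SSD (1 TB) €173.17: electronic goods, €125.00 or more → 4% → €6.93
Webcam €149.93: electronic goods, €125.00 or more → 4% → €6.00
Action figure €17.61: toys and games → 4.75% → €0.84
Laptop €1136.08: electronic goods, €125.00 or more → 4% → €45.44
Greeting card €5.96: everything else → 4.25% → €0.25
Game controller €74.42: electronic goods, under €125.00 → 0% → €0.00
Total tax = €1.30 + €0.79 + €0.88 + €6.93 + €6.00 + €0.84 + €45.44 + €0.25 = €62.43

€62.43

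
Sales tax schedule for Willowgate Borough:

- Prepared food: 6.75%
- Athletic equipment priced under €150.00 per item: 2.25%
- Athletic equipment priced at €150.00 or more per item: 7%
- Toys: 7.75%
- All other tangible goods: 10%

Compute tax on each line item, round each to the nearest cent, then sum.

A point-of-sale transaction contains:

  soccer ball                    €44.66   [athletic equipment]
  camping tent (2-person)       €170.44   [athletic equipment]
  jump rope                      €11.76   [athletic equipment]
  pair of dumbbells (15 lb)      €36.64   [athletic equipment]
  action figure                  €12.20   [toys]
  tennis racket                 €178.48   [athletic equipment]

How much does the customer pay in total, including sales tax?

Soccer ball €44.66: athletic equipment, under €150.00 → 2.25% → €1.00
Camping tent (2-person) €170.44: athletic equipment, €150.00 or more → 7% → €11.93
Jump rope €11.76: athletic equipment, under €150.00 → 2.25% → €0.26
Pair of dumbbells (15 lb) €36.64: athletic equipment, under €150.00 → 2.25% → €0.82
Action figure €12.20: toys → 7.75% → €0.95
Tennis racket €178.48: athletic equipment, €150.00 or more → 7% → €12.49
Subtotal = €454.18; tax = €27.45; total due = €481.63

€481.63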